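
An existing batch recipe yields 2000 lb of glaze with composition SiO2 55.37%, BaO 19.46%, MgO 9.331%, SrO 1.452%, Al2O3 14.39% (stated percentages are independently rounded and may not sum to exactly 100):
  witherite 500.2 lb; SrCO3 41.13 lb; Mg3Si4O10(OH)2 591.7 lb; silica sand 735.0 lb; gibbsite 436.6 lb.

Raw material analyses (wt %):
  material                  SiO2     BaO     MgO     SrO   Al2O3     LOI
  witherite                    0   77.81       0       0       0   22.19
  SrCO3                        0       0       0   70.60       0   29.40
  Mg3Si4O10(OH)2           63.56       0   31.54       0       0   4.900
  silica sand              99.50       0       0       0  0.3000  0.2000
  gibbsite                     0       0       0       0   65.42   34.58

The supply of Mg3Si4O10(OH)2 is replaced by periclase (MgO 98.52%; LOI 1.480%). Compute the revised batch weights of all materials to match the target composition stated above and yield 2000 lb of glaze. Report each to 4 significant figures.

All internal work carries full float precision end to end. In-progress results are displayed rounded to four significant figures between the steps; a single rounding completes every reported figure — the derived quantities are re-derived at exact precision (the yield, ignition loss, the five compositions, totals, glass mass) from the weighed amounts per 2000 lb of glass exactly as shown in the problem or the answer.
Oxide-by-oxide targets in 2000 lb glaze:
  SiO2: 55.37% × 2000 = 1107 lb
  BaO: 19.46% × 2000 = 389.2 lb
  MgO: 9.331% × 2000 = 186.6 lb
  SrO: 1.452% × 2000 = 29.04 lb
  Al2O3: 14.39% × 2000 = 287.8 lb
Checking each oxide sum applying the batch weights above, under the basis named above (sums match the target masses net of answer rounding effects):
  SiO2: 1113·0.9950 = 1107 lb (target 1107 lb)
  BaO: 500.2·0.7781 = 389.2 lb (target 389.2 lb)
  MgO: 189.4·0.9852 = 186.6 lb (target 186.6 lb)
  SrO: 41.13·0.7060 = 29.04 lb (target 29.04 lb)
  Al2O3: 1113·0.003000 + 434.8·0.6542 = 287.8 lb (target 287.8 lb)
Glass mass check: Σ batch − LOI loss = 2000 lb (targets for the oxides total 2000 lb; versus the stated basis of 2000 lb — a pure rounding effect).
Adding the batch up: Σ batch = 2279 lb; the LOI term Σ batch·LOI equals 278.5 lb; yield: glass divided by total = 87.78%.

Revised batch per 2000 lb glaze:
  witherite: 500.2 lb
  SrCO3: 41.13 lb
  periclase: 189.4 lb
  silica sand: 1113 lb
  gibbsite: 434.8 lb
Total batch = 2279 lb; LOI loss = 278.5 lb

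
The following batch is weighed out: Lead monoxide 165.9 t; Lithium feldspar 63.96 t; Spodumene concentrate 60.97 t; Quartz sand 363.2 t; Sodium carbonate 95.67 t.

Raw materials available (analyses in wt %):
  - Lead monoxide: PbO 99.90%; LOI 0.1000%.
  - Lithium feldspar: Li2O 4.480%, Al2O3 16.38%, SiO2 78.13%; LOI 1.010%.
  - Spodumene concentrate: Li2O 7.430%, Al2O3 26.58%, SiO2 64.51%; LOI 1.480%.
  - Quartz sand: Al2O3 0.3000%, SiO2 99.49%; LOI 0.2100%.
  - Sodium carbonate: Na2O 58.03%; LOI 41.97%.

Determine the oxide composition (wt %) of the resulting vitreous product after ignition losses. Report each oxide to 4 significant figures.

Glass mass = 707.1 t (batch 749.7 − LOI 42.63).
Composition: PbO 23.44%, Na2O 7.852%, Li2O 1.046%, Al2O3 3.928%, SiO2 63.74%

Mid-chain values are printed, with 4-significant-figure rounding, within the worked lines. Every computation holds exact precision from start to finish — a single rounding produces each reported result — derived quantities, including the yield, net glass mass, the five compositions, the totals, ignition loss, are re-derived from the batch weights per 707.1 t of glass in exact precision, precisely as stated by question or answer.
Delivered oxide masses:
  PbO: 165.9·0.9990 = 165.7 t
  Na2O: 95.67·0.5803 = 55.52 t
  Li2O: 63.96·0.04480 + 60.97·0.07430 = 7.395 t
  Al2O3: 63.96·0.1638 + 60.97·0.2658 + 363.2·0.003000 = 27.77 t
  SiO2: 63.96·0.7813 + 60.97·0.6451 + 363.2·0.9949 = 450.7 t
LOI: 165.9·0.001000 + 63.96·0.01010 + 60.97·0.01480 + 363.2·0.002100 + 95.67·0.4197 = 42.63 t
Net of LOI, the glass mass = 749.7 − 42.63 = 707.1 t (matching Σ of the oxides)
each wt % is 100 × oxide ÷ glass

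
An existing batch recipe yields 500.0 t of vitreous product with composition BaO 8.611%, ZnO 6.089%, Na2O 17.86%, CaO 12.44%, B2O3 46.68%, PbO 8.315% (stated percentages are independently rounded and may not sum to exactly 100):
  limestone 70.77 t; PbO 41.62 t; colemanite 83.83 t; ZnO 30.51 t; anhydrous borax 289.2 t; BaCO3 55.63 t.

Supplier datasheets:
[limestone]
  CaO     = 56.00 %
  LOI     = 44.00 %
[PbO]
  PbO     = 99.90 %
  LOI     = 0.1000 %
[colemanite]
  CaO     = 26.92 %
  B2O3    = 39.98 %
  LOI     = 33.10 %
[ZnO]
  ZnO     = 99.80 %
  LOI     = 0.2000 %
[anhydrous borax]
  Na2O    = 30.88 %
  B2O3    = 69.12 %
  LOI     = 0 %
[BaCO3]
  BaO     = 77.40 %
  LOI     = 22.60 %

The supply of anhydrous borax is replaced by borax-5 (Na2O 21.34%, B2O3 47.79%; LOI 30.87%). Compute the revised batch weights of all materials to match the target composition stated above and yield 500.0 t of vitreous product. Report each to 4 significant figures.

In-progress results appear rounded off to 4 significant digits at each printed step; all arithmetic runs at full precision at every stage; every reported number sees exactly one rounding. All derived quantities (the totals, the yield, net glass mass, six oxide percentages, LOI) are rebuilt starting from the weights for 500.0 t of glass at full float precision, precisely as stated by the question or the answer.
Target oxide masses per 500.0 t vitreous product:
  BaO: 8.611% × 500.0 = 43.06 t
  ZnO: 6.089% × 500.0 = 30.44 t
  Na2O: 17.86% × 500.0 = 89.30 t
  CaO: 12.44% × 500.0 = 62.20 t
  B2O3: 46.68% × 500.0 = 233.4 t
  PbO: 8.315% × 500.0 = 41.58 t
Sums-versus-targets review using the reported weights, against the basis in use (sums match the target masses inside rounding margins):
  BaO: 55.63·0.7740 = 43.06 t (target 43.06 t)
  ZnO: 30.51·0.9980 = 30.45 t (target 30.44 t)
  Na2O: 418.5·0.2134 = 89.31 t (target 89.30 t)
  CaO: 70.89·0.5600 + 83.58·0.2692 = 62.20 t (target 62.20 t)
  B2O3: 83.58·0.3998 + 418.5·0.4779 = 233.4 t (target 233.4 t)
  PbO: 41.62·0.9990 = 41.58 t (target 41.58 t)
Glass-mass sanity pass: total batch − LOI = 500.0 t (oxide target masses add up to 500.0 t; stated basis 500.0 t — a pure rounding effect).
Adding the batch up: Σ batch = 700.7 t; LOI loss = Σ batch·LOI = 200.7 t; yield, glass over the total, = 71.36%.

Revised batch per 500.0 t vitreous product:
  limestone: 70.89 t
  PbO: 41.62 t
  colemanite: 83.58 t
  ZnO: 30.51 t
  borax-5: 418.5 t
  BaCO3: 55.63 t
Total batch = 700.7 t; LOI loss = 200.7 t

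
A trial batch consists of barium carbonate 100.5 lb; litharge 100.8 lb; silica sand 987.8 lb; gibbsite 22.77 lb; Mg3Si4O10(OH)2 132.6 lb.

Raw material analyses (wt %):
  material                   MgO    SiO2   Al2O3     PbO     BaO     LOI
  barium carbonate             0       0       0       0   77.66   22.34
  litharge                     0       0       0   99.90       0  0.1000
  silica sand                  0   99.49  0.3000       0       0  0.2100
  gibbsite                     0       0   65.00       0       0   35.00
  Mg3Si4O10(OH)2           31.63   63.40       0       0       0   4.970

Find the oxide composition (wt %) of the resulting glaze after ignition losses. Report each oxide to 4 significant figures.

The intermediate values are printed rounded to four significant digits in the working. The whole derivation carries exact precision through the solve — every reported number carries a single rounding; all derived quantities, which include ignition loss, the five compositions, the totals, yield, net glass mass, are computed in full float precision, precisely as stated by the problem or answer text, from the batch weights per 1305 lb of glass.
Oxide masses out of the charge:
  MgO: 132.6·0.3163 = 41.94 lb
  SiO2: 987.8·0.9949 + 132.6·0.6340 = 1067 lb
  Al2O3: 987.8·0.003000 + 22.77·0.6500 = 17.76 lb
  PbO: 100.8·0.9990 = 100.7 lb
  BaO: 100.5·0.7766 = 78.05 lb
LOI: 100.5·0.2234 + 100.8·0.001000 + 987.8·0.002100 + 22.77·0.3500 + 132.6·0.04970 = 39.19 lb
Net of LOI, the glass mass = 1344 − 39.19 = 1305 lb (equal to the oxide-mass sum)
each oxide over glass, ×100, is wt %

Glass mass = 1305 lb (batch 1344 − LOI 39.19).
Composition: MgO 3.213%, SiO2 81.73%, Al2O3 1.361%, PbO 7.715%, BaO 5.979%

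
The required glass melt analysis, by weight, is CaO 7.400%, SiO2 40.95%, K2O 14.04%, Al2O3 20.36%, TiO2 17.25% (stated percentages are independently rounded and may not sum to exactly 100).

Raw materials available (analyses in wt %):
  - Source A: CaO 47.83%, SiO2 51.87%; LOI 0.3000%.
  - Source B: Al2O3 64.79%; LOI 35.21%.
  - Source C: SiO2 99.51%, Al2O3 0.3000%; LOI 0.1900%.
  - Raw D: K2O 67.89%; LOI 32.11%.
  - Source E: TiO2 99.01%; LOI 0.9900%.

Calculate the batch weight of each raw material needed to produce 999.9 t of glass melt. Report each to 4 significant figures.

Working values are printed (rounded to four significant digits) in the working. The working math runs at exact precision from first step to last; every reported figure takes just one rounding; all derived quantities (net glass mass, totals, LOI, the yield, five oxide percentages) are rebuilt in exact precision starting from the weights on 999.9 t of glass exactly as printed in question or answer.
The oxide mass targets at 999.9 t glass melt:
  CaO: 7.400% × 999.9 = 73.99 t
  SiO2: 40.95% × 999.9 = 409.5 t
  K2O: 14.04% × 999.9 = 140.4 t
  Al2O3: 20.36% × 999.9 = 203.6 t
  TiO2: 17.25% × 999.9 = 172.5 t
Verifying the oxide balance from the weights as reported, at the basis given (oxide sums agree with the targets modulo rounding of the values):
  CaO: 154.7·0.4783 = 73.99 t (target 73.99 t)
  SiO2: 154.7·0.5187 + 330.8·0.9951 = 409.4 t (target 409.5 t)
  K2O: 206.8·0.6789 = 140.4 t (target 140.4 t)
  Al2O3: 312.7·0.6479 + 330.8·0.003000 = 203.6 t (target 203.6 t)
  TiO2: 174.2·0.9901 = 172.5 t (target 172.5 t)
Glass-mass bookkeeping: the batch minus its LOI: 999.9 t (the targets, summed, come to 999.9 t; stated basis 999.9 t — any gap is answer rounding).
Batch grand total — Σ batch = 1179 t; ignition loss, Σ(batch × LOI) = 179.3 t; yield, glass over the total, = 84.79%.

Batch per 999.9 t glass melt:
  Source A: 154.7 t
  Source B: 312.7 t
  Source C: 330.8 t
  Raw D: 206.8 t
  Source E: 174.2 t
Total batch = 1179 t; LOI loss = 179.3 t; yield = 84.79%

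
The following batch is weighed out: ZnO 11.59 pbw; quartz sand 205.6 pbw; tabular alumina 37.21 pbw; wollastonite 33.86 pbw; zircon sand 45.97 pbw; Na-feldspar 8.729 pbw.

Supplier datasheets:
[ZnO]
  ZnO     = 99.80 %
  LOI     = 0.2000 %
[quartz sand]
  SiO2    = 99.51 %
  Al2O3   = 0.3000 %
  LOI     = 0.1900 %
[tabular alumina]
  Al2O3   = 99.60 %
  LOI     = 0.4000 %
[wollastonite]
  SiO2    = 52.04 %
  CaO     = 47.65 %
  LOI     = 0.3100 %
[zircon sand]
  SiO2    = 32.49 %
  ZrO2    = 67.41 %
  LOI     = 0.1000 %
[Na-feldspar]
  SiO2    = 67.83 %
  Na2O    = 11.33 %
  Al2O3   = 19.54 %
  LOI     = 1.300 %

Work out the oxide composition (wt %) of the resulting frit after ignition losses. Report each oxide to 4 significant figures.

Glass mass = 342.1 pbw (batch 343.0 − LOI 0.8271).
Composition: SiO2 71.05%, ZrO2 9.057%, CaO 4.716%, ZnO 3.381%, Na2O 0.2891%, Al2O3 11.51%

In-progress results are printed rounded to four significant digits in the working. Full float precision is carried throughout; a single rounding produces each reported value — all derived quantities, including the six compositions, yield, LOI, the totals, glass mass, are recomputed from the weighed amounts for 342.1 pbw of glass in full precision, as they appear in the problem or answer text.
Mass of each oxide from the mix:
  SiO2: 205.6·0.9951 + 33.86·0.5204 + 45.97·0.3249 + 8.729·0.6783 = 243.1 pbw
  ZrO2: 45.97·0.6741 = 30.99 pbw
  CaO: 33.86·0.4765 = 16.13 pbw
  ZnO: 11.59·0.9980 = 11.57 pbw
  Na2O: 8.729·0.1133 = 0.9890 pbw
  Al2O3: 205.6·0.003000 + 37.21·0.9960 + 8.729·0.1954 = 39.38 pbw
LOI: 11.59·0.002000 + 205.6·0.001900 + 37.21·0.004000 + 33.86·0.003100 + 45.97·0.001000 + 8.729·0.01300 = 0.8271 pbw
batch − LOI leaves glass = 343.0 − 0.8271 = 342.1 pbw (= the summed oxide contributions)
each wt % is 100 × oxide ÷ glass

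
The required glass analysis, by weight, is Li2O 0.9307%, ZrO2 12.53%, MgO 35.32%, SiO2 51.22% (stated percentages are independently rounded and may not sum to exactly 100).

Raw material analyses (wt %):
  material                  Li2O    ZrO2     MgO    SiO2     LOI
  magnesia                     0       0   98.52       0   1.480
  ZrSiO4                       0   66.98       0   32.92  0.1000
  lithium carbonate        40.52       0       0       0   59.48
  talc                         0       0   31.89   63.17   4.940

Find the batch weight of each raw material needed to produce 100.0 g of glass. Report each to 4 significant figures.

The intermediate values appear rounded off to 4 significant digits as written — the whole derivation keeps full precision at every stage; every reported value is rounded a single time — the derived quantities (the totals, four oxide percentages, ignition loss, the yield, glass mass) are re-derived at exact precision starting from the weights per 100.0 g of glass as written in either problem or answer.
Target masses of each oxide per 100.0 g glass:
  Li2O: 0.9307% × 100.0 = 0.9307 g
  ZrO2: 12.53% × 100.0 = 12.53 g
  MgO: 35.32% × 100.0 = 35.32 g
  SiO2: 51.22% × 100.0 = 51.22 g
Checking each oxide sum with the batch weights as given, on the stated basis (delivered sums recover each target once rounding is allowed for):
  Li2O: 2.297·0.4052 = 0.9307 g (target 0.9307 g)
  ZrO2: 18.71·0.6698 = 12.53 g (target 12.53 g)
  MgO: 12.76·0.9852 + 71.33·0.3189 = 35.32 g (target 35.32 g)
  SiO2: 18.71·0.3292 + 71.33·0.6317 = 51.22 g (target 51.22 g)
Consistency of the glass mass: batch total minus LOI = 100.0 g (the targets, summed, come to 100.0 g; against the stated basis, 100.0 g — deltas are rounding alone).
Whole-batch sum: Σ batch = 105.1 g; loss to ignition Σ batch·LOI = 5.098 g; as yield: glass ÷ batch → 95.15%.

Batch per 100.0 g glass:
  magnesia: 12.76 g
  ZrSiO4: 18.71 g
  lithium carbonate: 2.297 g
  talc: 71.33 g
Total batch = 105.1 g; LOI loss = 5.098 g; yield = 95.15%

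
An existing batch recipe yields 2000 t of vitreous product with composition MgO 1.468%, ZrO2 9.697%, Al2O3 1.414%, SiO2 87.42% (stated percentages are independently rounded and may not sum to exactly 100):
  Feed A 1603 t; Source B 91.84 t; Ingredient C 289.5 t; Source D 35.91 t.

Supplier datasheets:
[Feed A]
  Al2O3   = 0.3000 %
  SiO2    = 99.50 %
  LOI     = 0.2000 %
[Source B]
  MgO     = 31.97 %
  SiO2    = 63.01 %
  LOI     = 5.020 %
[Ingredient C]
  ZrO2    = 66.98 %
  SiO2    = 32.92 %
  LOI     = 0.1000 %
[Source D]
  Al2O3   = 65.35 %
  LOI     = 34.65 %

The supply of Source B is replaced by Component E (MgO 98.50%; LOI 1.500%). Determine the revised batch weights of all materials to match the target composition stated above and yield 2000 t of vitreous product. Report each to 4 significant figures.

Values along the way appear (rounded to four significant digits) in the working. Each numeric step runs at exact precision all the way through. Every reported number takes exactly one rounding. The derived quantities are rebuilt from the weighed amounts for 2000 t of glass in exact precision (LOI, yield, four oxide percentages, glass mass, the totals) precisely as stated by the question or the answer.
Oxide-by-oxide targets in 2000 t vitreous product:
  MgO: 1.468% × 2000 = 29.36 t
  ZrO2: 9.697% × 2000 = 193.9 t
  Al2O3: 1.414% × 2000 = 28.28 t
  SiO2: 87.42% × 2000 = 1748 t
Sums-versus-targets review from the weights as reported, on the stated basis (delivered sums recover each target given rounding of the digits):
  MgO: 29.81·0.9850 = 29.36 t (target 29.36 t)
  ZrO2: 289.5·0.6698 = 193.9 t (target 193.9 t)
  Al2O3: 1661·0.003000 + 35.65·0.6535 = 28.28 t (target 28.28 t)
  SiO2: 1661·0.9950 + 289.5·0.3292 = 1748 t (target 1748 t)
Glass-mass sanity pass: whole batch net of LOI = 2000 t (summing oxide targets gives 2000 t; with the basis standing at 2000 t — differing by rounding only).
Total batch = Σ batch = 2016 t; Σ batch·LOI gives LOI loss = 16.41 t; as yield: glass ÷ batch → 99.19%.

Revised batch per 2000 t vitreous product:
  Feed A: 1661 t
  Component E: 29.81 t
  Ingredient C: 289.5 t
  Source D: 35.65 t
Total batch = 2016 t; LOI loss = 16.41 t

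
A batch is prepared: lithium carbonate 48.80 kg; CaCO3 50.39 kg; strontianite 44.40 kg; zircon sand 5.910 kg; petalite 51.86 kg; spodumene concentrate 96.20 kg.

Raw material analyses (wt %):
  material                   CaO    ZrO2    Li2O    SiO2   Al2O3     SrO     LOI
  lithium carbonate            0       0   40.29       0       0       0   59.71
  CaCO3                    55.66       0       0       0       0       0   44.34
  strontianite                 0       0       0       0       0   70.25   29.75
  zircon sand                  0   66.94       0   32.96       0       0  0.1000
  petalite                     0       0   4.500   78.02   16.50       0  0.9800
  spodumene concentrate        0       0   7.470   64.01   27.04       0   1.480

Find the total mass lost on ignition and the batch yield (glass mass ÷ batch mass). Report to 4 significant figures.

LOI loss = 66.63 kg; glass = 230.9 kg; yield = 77.61%

All arithmetic holds full precision from start to finish. The intermediate values are printed, with 4-significant-digit rounding, on the page — each reported value is rounded just once — derived quantities (totals, LOI, the six compositions, glass mass, yield) are computed at full precision using the weight values on 230.9 kg of glass, as written in problem or answer.
Per-material ignition loss:
  lithium carbonate: 48.80 × 0.5971 = 29.14 kg
  CaCO3: 50.39 × 0.4434 = 22.34 kg
  strontianite: 44.40 × 0.2975 = 13.21 kg
  zircon sand: 5.910 × 0.001000 = 0.005910 kg
  petalite: 51.86 × 0.009800 = 0.5082 kg
  spodumene concentrate: 96.20 × 0.01480 = 1.424 kg
Total LOI = 66.63 kg
Glass = batch − LOI = 297.6 − 66.63 = 230.9 kg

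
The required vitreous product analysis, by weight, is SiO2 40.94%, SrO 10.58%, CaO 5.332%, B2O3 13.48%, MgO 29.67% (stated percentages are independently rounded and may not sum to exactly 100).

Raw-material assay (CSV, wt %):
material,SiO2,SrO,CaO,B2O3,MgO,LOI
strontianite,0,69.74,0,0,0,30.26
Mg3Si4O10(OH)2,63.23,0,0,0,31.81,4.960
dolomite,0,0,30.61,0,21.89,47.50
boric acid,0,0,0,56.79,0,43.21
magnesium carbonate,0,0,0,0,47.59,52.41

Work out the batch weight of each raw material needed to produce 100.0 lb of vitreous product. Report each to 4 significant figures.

The working math carries full precision from start to finish; in-progress results are displayed rounded to 4 significant figures between the steps — every reported value undergoes a single rounding; the derived quantities, including the totals, the five compositions, net glass mass, ignition loss, the yield, are carried from the weighed amounts per 100.0 lb of glass in full precision as they appear in either problem or answer.
Oxide mass targets, per 100.0 lb vitreous product:
  SiO2: 40.94% × 100.0 = 40.94 lb
  SrO: 10.58% × 100.0 = 10.58 lb
  CaO: 5.332% × 100.0 = 5.332 lb
  B2O3: 13.48% × 100.0 = 13.48 lb
  MgO: 29.67% × 100.0 = 29.67 lb
Balance tally, oxide-wise, per the reported batch figures, on the stated basis (sums match the target masses within answer rounding):
  SiO2: 64.75·0.6323 = 40.94 lb (target 40.94 lb)
  SrO: 15.17·0.6974 = 10.58 lb (target 10.58 lb)
  CaO: 17.42·0.3061 = 5.332 lb (target 5.332 lb)
  B2O3: 23.74·0.5679 = 13.48 lb (target 13.48 lb)
  MgO: 64.75·0.3181 + 17.42·0.2189 + 11.05·0.4759 = 29.67 lb (target 29.67 lb)
Mass balance on the glass: total batch − LOI = 100.0 lb (per-oxide target masses sum to 100.0 lb; stated basis 100.0 lb — a pure rounding effect).
Batch total: Σ batch = 132.1 lb; LOI loss = Σ batch·LOI = 32.13 lb; yield = glass ÷ total batch = 75.69%.

Batch per 100.0 lb vitreous product:
  strontianite: 15.17 lb
  Mg3Si4O10(OH)2: 64.75 lb
  dolomite: 17.42 lb
  boric acid: 23.74 lb
  magnesium carbonate: 11.05 lb
Total batch = 132.1 lb; LOI loss = 32.13 lb; yield = 75.69%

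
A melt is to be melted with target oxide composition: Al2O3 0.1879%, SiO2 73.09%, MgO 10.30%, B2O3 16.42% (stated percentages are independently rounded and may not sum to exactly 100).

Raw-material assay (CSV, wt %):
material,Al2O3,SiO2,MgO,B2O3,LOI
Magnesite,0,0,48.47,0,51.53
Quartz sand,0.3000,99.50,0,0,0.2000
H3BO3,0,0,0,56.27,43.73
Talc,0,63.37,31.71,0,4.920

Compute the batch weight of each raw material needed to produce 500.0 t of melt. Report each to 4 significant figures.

All arithmetic holds full float precision end to end. The intermediate values are printed (rounded to 4 significant digits) when written out; every reported number is rounded exactly once. All derived quantities, which include totals, net glass mass, LOI, the four compositions, the yield, are computed at exact precision, exactly as printed in the question or the answer, using the weight values at 500.0 t of glass.
Target oxide masses per 500.0 t melt:
  Al2O3: 0.1879% × 500.0 = 0.9395 t
  SiO2: 73.09% × 500.0 = 365.4 t
  MgO: 10.30% × 500.0 = 51.50 t
  B2O3: 16.42% × 500.0 = 82.10 t
Per-oxide balance check given the weights on record, versus the basis set out (every target is met by its sum modulo rounding of the values):
  Al2O3: 313.2·0.003000 = 0.9396 t (target 0.9395 t)
  SiO2: 313.2·0.9950 + 84.98·0.6337 = 365.5 t (target 365.4 t)
  MgO: 50.66·0.4847 + 84.98·0.3171 = 51.50 t (target 51.50 t)
  B2O3: 145.9·0.5627 = 82.10 t (target 82.10 t)
Consistency of the glass mass: total charge less LOI = 500.0 t (per-oxide target masses sum to 500.0 t; versus the stated basis of 500.0 t — a pure rounding effect).
Summing the batch: Σ batch = 594.7 t; loss to ignition Σ batch·LOI = 94.71 t; yield = glass ÷ total batch = 84.07%.

Batch per 500.0 t melt:
  Magnesite: 50.66 t
  Quartz sand: 313.2 t
  H3BO3: 145.9 t
  Talc: 84.98 t
Total batch = 594.7 t; LOI loss = 94.71 t; yield = 84.07%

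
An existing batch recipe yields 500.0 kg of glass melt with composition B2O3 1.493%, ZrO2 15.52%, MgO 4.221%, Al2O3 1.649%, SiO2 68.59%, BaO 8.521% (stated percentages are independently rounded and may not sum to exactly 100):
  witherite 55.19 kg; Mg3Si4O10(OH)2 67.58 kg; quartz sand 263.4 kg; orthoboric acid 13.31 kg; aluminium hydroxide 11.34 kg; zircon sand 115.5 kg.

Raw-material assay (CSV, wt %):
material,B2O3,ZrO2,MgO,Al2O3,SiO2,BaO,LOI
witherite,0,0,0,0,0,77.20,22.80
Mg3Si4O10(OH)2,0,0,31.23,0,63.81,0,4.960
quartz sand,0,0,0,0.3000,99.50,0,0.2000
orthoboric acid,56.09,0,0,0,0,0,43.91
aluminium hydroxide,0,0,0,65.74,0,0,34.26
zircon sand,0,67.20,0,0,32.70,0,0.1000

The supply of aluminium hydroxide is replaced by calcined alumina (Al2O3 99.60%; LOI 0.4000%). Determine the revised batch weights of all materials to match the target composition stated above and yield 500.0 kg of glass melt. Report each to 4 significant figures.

Intermediates are displayed, rounded to four significant digits, within the worked lines. The whole derivation keeps full float precision in every operation. Every reported value is rounded once only — derived quantities are recomputed using the weight values at 500.0 kg of glass in full precision (the totals, yield, net glass mass, six oxide percentages, LOI) as given in the problem or answer text.
Target oxide masses per 500.0 kg glass melt:
  B2O3: 1.493% × 500.0 = 7.465 kg
  ZrO2: 15.52% × 500.0 = 77.60 kg
  MgO: 4.221% × 500.0 = 21.10 kg
  Al2O3: 1.649% × 500.0 = 8.245 kg
  SiO2: 68.59% × 500.0 = 343.0 kg
  BaO: 8.521% × 500.0 = 42.60 kg
Verifying the oxide balance on the weights just shown, against the basis in use (target by target, the sums agree modulo rounding of the values):
  B2O3: 13.31·0.5609 = 7.466 kg (target 7.465 kg)
  ZrO2: 115.5·0.6720 = 77.62 kg (target 77.60 kg)
  MgO: 67.58·0.3123 = 21.11 kg (target 21.10 kg)
  Al2O3: 263.4·0.003000 + 7.485·0.9960 = 8.245 kg (target 8.245 kg)
  SiO2: 67.58·0.6381 + 263.4·0.9950 + 115.5·0.3270 = 343.0 kg (target 343.0 kg)
  BaO: 55.19·0.7720 = 42.61 kg (target 42.60 kg)
Consistency of the glass mass: whole batch net of LOI = 500.0 kg (the targets, summed, come to 500.0 kg; against the stated basis, 500.0 kg — differing by rounding only).
Batch grand total — Σ batch = 522.5 kg; loss to ignition Σ batch·LOI = 22.45 kg; glass ÷ batch gives a yield of 95.70%.

Revised batch per 500.0 kg glass melt:
  witherite: 55.19 kg
  Mg3Si4O10(OH)2: 67.58 kg
  quartz sand: 263.4 kg
  orthoboric acid: 13.31 kg
  calcined alumina: 7.485 kg
  zircon sand: 115.5 kg
Total batch = 522.5 kg; LOI loss = 22.45 kg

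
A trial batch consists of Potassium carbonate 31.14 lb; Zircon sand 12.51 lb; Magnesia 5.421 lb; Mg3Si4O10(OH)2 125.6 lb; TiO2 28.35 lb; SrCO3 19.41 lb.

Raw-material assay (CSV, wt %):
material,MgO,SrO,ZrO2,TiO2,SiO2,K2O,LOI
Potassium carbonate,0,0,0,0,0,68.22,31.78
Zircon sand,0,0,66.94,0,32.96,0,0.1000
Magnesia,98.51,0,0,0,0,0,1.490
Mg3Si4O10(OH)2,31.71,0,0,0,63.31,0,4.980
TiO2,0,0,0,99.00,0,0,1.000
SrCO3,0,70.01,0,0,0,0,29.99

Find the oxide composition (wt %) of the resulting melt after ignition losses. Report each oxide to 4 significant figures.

Glass mass = 200.1 lb (batch 222.4 − LOI 22.35).
Composition: MgO 22.57%, SrO 6.792%, ZrO2 4.185%, TiO2 14.03%, SiO2 41.80%, K2O 10.62%

All internal work carries full float precision at each step; mid-chain values appear (rounded to 4 significant digits) as written — exactly one rounding is applied to every reported number — derived quantities, which include ignition loss, totals, the six compositions, yield, net glass mass, are rebuilt at exact precision, as written in problem or answer, from the batch weights for 200.1 lb of glass.
Oxide-by-oxide delivered mass:
  MgO: 5.421·0.9851 + 125.6·0.3171 = 45.17 lb
  SrO: 19.41·0.7001 = 13.59 lb
  ZrO2: 12.51·0.6694 = 8.374 lb
  TiO2: 28.35·0.9900 = 28.07 lb
  SiO2: 12.51·0.3296 + 125.6·0.6331 = 83.64 lb
  K2O: 31.14·0.6822 = 21.24 lb
LOI: 31.14·0.3178 + 12.51·0.001000 + 5.421·0.01490 + 125.6·0.04980 + 28.35·0.01000 + 19.41·0.2999 = 22.35 lb
Glass = total batch minus LOI = 222.4 − 22.35 = 200.1 lb (= the summed oxide contributions)
percent by weight: oxide/glass ×100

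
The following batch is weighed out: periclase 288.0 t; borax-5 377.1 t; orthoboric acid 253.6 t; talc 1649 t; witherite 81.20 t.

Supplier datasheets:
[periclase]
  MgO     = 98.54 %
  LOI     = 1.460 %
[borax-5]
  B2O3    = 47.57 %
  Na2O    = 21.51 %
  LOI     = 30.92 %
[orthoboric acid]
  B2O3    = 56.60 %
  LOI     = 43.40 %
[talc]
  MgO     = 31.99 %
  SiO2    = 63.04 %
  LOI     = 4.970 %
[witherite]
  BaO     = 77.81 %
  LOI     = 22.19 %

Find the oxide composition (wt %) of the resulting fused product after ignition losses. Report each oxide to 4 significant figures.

Glass mass = 2318 t (batch 2649 − LOI 330.8).
Composition: B2O3 13.93%, BaO 2.726%, MgO 35.00%, SiO2 44.84%, Na2O 3.499%

In-progress results are shown (rounded to 4 significant figures) in the working; the whole derivation holds full precision at all times. A single rounding completes each reported figure — all derived quantities (totals, five oxide percentages, ignition loss, net glass mass, the yield) are re-derived at full precision using the weight values for 2318 t of glass as they appear in question or answer.
Mass of each oxide from the mix:
  B2O3: 377.1·0.4757 + 253.6·0.5660 = 322.9 t
  BaO: 81.20·0.7781 = 63.18 t
  MgO: 288.0·0.9854 + 1649·0.3199 = 811.3 t
  SiO2: 1649·0.6304 = 1040 t
  Na2O: 377.1·0.2151 = 81.11 t
LOI: 288.0·0.01460 + 377.1·0.3092 + 253.6·0.4340 + 1649·0.04970 + 81.20·0.2219 = 330.8 t
batch − LOI leaves glass = 2649 − 330.8 = 2318 t (matching Σ of the oxides)
percent share: oxide ÷ glass, ×100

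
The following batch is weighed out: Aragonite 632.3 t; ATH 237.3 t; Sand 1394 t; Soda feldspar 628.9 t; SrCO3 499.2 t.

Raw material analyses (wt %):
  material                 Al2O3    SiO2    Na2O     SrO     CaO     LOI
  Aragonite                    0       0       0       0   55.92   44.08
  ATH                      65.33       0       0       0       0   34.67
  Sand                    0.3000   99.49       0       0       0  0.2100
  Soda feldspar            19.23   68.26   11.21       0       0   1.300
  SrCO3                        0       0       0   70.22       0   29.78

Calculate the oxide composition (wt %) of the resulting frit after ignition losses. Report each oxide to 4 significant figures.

Glass mass = 2871 t (batch 3392 − LOI 520.8).
Composition: Al2O3 9.758%, SiO2 63.26%, Na2O 2.456%, SrO 12.21%, CaO 12.32%

Every computation runs at full float precision through every step — working values are displayed (rounded to four significant figures) on the page; every reported value is rounded a single time — derived quantities (glass mass, the five compositions, yield, totals, LOI) are recomputed starting from the weights on 2871 t of glass at full float precision, as written in question or answer.
What the batch supplies per oxide:
  Al2O3: 237.3·0.6533 + 1394·0.003000 + 628.9·0.1923 = 280.1 t
  SiO2: 1394·0.9949 + 628.9·0.6826 = 1816 t
  Na2O: 628.9·0.1121 = 70.50 t
  SrO: 499.2·0.7022 = 350.5 t
  CaO: 632.3·0.5592 = 353.6 t
LOI: 632.3·0.4408 + 237.3·0.3467 + 1394·0.002100 + 628.9·0.01300 + 499.2·0.2978 = 520.8 t
Resulting glass, batch − LOI: 3392 − 520.8 = 2871 t (the oxide masses sum to this)
wt % = oxide mass / glass mass × 100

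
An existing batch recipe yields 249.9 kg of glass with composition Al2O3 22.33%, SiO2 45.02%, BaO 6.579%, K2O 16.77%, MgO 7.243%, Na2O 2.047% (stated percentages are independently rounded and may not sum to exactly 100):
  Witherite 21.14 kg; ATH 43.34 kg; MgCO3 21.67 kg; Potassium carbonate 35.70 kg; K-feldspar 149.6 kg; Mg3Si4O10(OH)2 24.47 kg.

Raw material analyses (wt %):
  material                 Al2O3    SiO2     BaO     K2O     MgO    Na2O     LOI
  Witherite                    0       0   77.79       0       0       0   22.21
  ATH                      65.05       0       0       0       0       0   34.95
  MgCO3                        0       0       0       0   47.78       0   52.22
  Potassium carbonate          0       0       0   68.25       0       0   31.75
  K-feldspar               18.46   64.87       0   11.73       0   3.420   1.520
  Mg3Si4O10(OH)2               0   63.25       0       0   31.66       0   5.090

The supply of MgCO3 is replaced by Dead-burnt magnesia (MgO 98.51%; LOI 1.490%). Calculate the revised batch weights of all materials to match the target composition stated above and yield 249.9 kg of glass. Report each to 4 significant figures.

Revised batch per 249.9 kg glass:
  Witherite: 21.14 kg
  ATH: 43.34 kg
  Dead-burnt magnesia: 10.51 kg
  Potassium carbonate: 35.70 kg
  K-feldspar: 149.6 kg
  Mg3Si4O10(OH)2: 24.47 kg
Total batch = 284.8 kg; LOI loss = 34.85 kg

In-progress results are displayed, rounded to 4 significant digits, alongside each step — every computation holds full precision at each step; every reported number is rounded just once. All derived quantities, including the six compositions, the yield, net glass mass, totals, LOI, are re-derived from the weighed amounts for 249.9 kg of glass in full precision precisely as stated by the problem or the answer.
Oxide mass targets, per 249.9 kg glass:
  Al2O3: 22.33% × 249.9 = 55.80 kg
  SiO2: 45.02% × 249.9 = 112.5 kg
  BaO: 6.579% × 249.9 = 16.44 kg
  K2O: 16.77% × 249.9 = 41.91 kg
  MgO: 7.243% × 249.9 = 18.10 kg
  Na2O: 2.047% × 249.9 = 5.115 kg
Oxide-by-oxide audit with the batch weights as given, on the stated basis (every target is met by its sum once rounding is allowed for):
  Al2O3: 43.34·0.6505 + 149.6·0.1846 = 55.81 kg (target 55.80 kg)
  SiO2: 149.6·0.6487 + 24.47·0.6325 = 112.5 kg (target 112.5 kg)
  BaO: 21.14·0.7779 = 16.44 kg (target 16.44 kg)
  K2O: 35.70·0.6825 + 149.6·0.1173 = 41.91 kg (target 41.91 kg)
  MgO: 10.51·0.9851 + 24.47·0.3166 = 18.10 kg (target 18.10 kg)
  Na2O: 149.6·0.03420 = 5.116 kg (target 5.115 kg)
The glass-mass cross-check: whole batch net of LOI = 249.9 kg (per-oxide target masses sum to 249.9 kg; versus the stated basis of 249.9 kg — a pure rounding effect).
Whole-batch sum: Σ batch = 284.8 kg; Σ batch·LOI gives LOI loss = 34.85 kg; as yield: glass ÷ batch → 87.76%.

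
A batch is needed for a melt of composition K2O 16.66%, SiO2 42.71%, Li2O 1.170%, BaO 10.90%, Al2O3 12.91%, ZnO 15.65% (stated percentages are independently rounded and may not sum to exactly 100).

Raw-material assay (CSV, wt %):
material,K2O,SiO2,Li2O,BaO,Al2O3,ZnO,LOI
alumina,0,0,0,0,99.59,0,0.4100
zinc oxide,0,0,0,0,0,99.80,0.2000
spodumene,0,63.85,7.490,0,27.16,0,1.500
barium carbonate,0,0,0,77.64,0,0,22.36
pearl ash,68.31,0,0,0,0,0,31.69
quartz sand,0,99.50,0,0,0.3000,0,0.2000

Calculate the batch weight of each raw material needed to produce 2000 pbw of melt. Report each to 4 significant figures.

Working values are displayed, rounded to four significant digits, across the worked steps. All arithmetic holds full float precision through every step; a single rounding finalizes every reported value. The derived quantities are computed at full float precision (six oxide percentages, yield, glass mass, LOI, totals) from the batch weights at 2000 pbw of glass, as they appear in the question or the answer.
The oxide mass targets at 2000 pbw melt:
  K2O: 16.66% × 2000 = 333.2 pbw
  SiO2: 42.71% × 2000 = 854.2 pbw
  Li2O: 1.170% × 2000 = 23.40 pbw
  BaO: 10.90% × 2000 = 218.0 pbw
  Al2O3: 12.91% × 2000 = 258.2 pbw
  ZnO: 15.65% × 2000 = 313.0 pbw
Mass-balance tally per oxide from the weights as reported, on the stated basis (oxide sums agree with the targets once rounding is allowed for):
  K2O: 487.8·0.6831 = 333.2 pbw (target 333.2 pbw)
  SiO2: 312.4·0.6385 + 658.0·0.9950 = 854.2 pbw (target 854.2 pbw)
  Li2O: 312.4·0.07490 = 23.40 pbw (target 23.40 pbw)
  BaO: 280.8·0.7764 = 218.0 pbw (target 218.0 pbw)
  Al2O3: 172.1·0.9959 + 312.4·0.2716 + 658.0·0.003000 = 258.2 pbw (target 258.2 pbw)
  ZnO: 313.6·0.9980 = 313.0 pbw (target 313.0 pbw)
Glass-mass sanity pass: total charge less LOI = 2000 pbw (summing oxide targets gives 2000 pbw; the stated basis being 2000 pbw — gaps are rounding artifacts).
Batch total: Σ batch = 2225 pbw; the LOI term Σ batch·LOI equals 224.7 pbw; the yield ratio, glass ÷ batch: 89.90%.

Batch per 2000 pbw melt:
  alumina: 172.1 pbw
  zinc oxide: 313.6 pbw
  spodumene: 312.4 pbw
  barium carbonate: 280.8 pbw
  pearl ash: 487.8 pbw
  quartz sand: 658.0 pbw
Total batch = 2225 pbw; LOI loss = 224.7 pbw; yield = 89.90%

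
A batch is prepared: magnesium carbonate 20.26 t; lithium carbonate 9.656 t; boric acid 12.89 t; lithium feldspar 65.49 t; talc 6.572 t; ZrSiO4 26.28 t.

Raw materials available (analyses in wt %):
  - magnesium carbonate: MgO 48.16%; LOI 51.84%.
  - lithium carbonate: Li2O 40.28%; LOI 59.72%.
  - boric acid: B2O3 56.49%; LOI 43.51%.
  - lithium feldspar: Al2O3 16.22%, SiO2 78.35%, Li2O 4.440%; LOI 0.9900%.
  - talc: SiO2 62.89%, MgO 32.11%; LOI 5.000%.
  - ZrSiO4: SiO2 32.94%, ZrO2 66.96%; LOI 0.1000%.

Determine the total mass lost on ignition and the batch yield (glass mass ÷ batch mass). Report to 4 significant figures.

LOI loss = 22.88 t; glass = 118.3 t; yield = 83.79%

Working values are shown, rounded to 4 significant figures, as written — every computation maintains full precision in every operation. A single rounding finalizes each reported value — derived quantities (the six compositions, the yield, ignition loss, glass mass, the totals) are carried at full float precision starting from the weights per 118.3 t of glass as given in the problem or answer text.
Each material's LOI contribution:
  magnesium carbonate: 20.26 × 0.5184 = 10.50 t
  lithium carbonate: 9.656 × 0.5972 = 5.767 t
  boric acid: 12.89 × 0.4351 = 5.608 t
  lithium feldspar: 65.49 × 0.009900 = 0.6484 t
  talc: 6.572 × 0.05000 = 0.3286 t
  ZrSiO4: 26.28 × 0.001000 = 0.02628 t
Total LOI = 22.88 t
Glass = batch − LOI = 141.1 − 22.88 = 118.3 t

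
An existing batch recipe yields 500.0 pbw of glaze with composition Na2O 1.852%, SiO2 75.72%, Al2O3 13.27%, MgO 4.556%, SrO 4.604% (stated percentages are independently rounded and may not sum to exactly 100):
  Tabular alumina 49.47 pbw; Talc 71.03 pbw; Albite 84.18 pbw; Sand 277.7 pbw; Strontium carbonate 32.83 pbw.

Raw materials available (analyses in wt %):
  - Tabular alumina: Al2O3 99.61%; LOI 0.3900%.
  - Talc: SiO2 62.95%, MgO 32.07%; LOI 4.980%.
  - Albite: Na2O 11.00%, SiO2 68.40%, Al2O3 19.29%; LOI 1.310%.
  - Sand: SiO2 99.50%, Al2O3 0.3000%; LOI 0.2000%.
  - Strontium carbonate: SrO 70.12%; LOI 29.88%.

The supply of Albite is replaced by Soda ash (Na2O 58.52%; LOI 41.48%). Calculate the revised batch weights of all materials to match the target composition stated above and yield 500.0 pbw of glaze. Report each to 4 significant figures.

Revised batch per 500.0 pbw glaze:
  Tabular alumina: 65.60 pbw
  Talc: 71.03 pbw
  Soda ash: 15.82 pbw
  Sand: 335.6 pbw
  Strontium carbonate: 32.83 pbw
Total batch = 520.9 pbw; LOI loss = 20.84 pbw

Mid-chain values are shown, rounded to 4 significant digits, in the working. Each numeric step carries exact precision at each step. Each reported number includes exactly one rounding; all derived quantities, which include the five compositions, the totals, net glass mass, ignition loss, yield, are carried at full precision, as they appear in question or answer, using the weight values for 500.0 pbw of glass.
Oxide-by-oxide targets in 500.0 pbw glaze:
  Na2O: 1.852% × 500.0 = 9.260 pbw
  SiO2: 75.72% × 500.0 = 378.6 pbw
  Al2O3: 13.27% × 500.0 = 66.35 pbw
  MgO: 4.556% × 500.0 = 22.78 pbw
  SrO: 4.604% × 500.0 = 23.02 pbw
Sums-versus-targets review per the reported batch figures, under the basis named above (summed amounts equal target values inside rounding margins):
  Na2O: 15.82·0.5852 = 9.258 pbw (target 9.260 pbw)
  SiO2: 71.03·0.6295 + 335.6·0.9950 = 378.6 pbw (target 378.6 pbw)
  Al2O3: 65.60·0.9961 + 335.6·0.003000 = 66.35 pbw (target 66.35 pbw)
  MgO: 71.03·0.3207 = 22.78 pbw (target 22.78 pbw)
  SrO: 32.83·0.7012 = 23.02 pbw (target 23.02 pbw)
The glass-mass cross-check: batch total minus LOI = 500.0 pbw (the Σ of target masses is 500.0 pbw; versus the stated basis of 500.0 pbw — rounding explains the deltas).
Summing the batch: Σ batch = 520.9 pbw; the LOI term Σ batch·LOI equals 20.84 pbw; yield: glass divided by total = 96.00%.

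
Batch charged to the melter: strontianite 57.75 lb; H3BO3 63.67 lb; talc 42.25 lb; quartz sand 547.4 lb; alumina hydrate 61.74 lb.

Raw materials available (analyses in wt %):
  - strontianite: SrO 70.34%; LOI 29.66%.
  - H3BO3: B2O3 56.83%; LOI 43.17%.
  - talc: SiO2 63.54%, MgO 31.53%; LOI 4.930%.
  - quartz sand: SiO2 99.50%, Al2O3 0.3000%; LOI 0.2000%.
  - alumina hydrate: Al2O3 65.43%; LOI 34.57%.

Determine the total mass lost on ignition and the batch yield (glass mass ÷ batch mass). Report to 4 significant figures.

LOI loss = 69.14 lb; glass = 703.7 lb; yield = 91.05%

All internal work keeps exact precision from first step to last; values along the way are shown rounded to four significant digits between the steps; exactly one rounding lands on every reported value. The derived quantities are recomputed using the weight values for 703.7 lb of glass at exact precision (yield, ignition loss, glass mass, totals, five oxide percentages), as they appear in the problem or the answer.
Ignition loss by material:
  strontianite: 57.75 × 0.2966 = 17.13 lb
  H3BO3: 63.67 × 0.4317 = 27.49 lb
  talc: 42.25 × 0.04930 = 2.083 lb
  quartz sand: 547.4 × 0.002000 = 1.095 lb
  alumina hydrate: 61.74 × 0.3457 = 21.34 lb
Total LOI = 69.14 lb
Glass = batch − LOI = 772.8 − 69.14 = 703.7 lb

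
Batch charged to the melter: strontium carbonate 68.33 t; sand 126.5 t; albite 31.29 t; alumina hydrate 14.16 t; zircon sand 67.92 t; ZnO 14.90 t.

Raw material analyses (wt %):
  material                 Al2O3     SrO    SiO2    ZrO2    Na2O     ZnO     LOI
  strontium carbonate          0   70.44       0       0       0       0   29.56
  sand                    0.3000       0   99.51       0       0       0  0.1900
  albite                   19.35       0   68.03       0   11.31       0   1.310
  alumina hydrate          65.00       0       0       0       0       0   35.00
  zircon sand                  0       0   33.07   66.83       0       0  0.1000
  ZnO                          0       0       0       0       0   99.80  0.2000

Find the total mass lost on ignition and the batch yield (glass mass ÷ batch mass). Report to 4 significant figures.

LOI loss = 25.90 t; glass = 297.2 t; yield = 91.98%

All arithmetic carries full precision from first step to last — mid-chain values are displayed rounded off to 4 significant figures across the worked steps. Every reported figure takes a single rounding; derived quantities are rebuilt at full precision (the totals, ignition loss, net glass mass, the yield, the six compositions) starting from the weights on 297.2 t of glass as quoted within the question or the answer.
Per-material ignition loss:
  strontium carbonate: 68.33 × 0.2956 = 20.20 t
  sand: 126.5 × 0.001900 = 0.2404 t
  albite: 31.29 × 0.01310 = 0.4099 t
  alumina hydrate: 14.16 × 0.3500 = 4.956 t
  zircon sand: 67.92 × 0.001000 = 0.06792 t
  ZnO: 14.90 × 0.002000 = 0.02980 t
Total LOI = 25.90 t
Glass = batch − LOI = 323.1 − 25.90 = 297.2 t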